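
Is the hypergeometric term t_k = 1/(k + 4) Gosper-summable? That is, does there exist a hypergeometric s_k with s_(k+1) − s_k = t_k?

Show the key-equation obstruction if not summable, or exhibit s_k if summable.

No — key equation has no polynomial f.

t_(k+1)/t_k = (k + 4)/(k + 5).
Normal form (A,B,C) = (k + 4, k + 5, 1).
Set up (k + 4)·f(k+1) − (k + 4)·f(k) − (1) = 0.
Bound: deg f ≤ 0.
Put f(k) = c0: A·f(k+1) − B(k−1)·f(k) − C = -1; need -1 = 0 — inconsistent ⇒ no f, not summable.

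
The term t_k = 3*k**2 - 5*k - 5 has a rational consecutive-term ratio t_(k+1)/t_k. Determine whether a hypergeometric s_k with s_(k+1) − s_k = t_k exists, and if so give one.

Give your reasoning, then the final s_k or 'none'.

Step 1: r(k) = (3*k**2 + k - 7)/(3*k**2 - 5*k - 5).
Take A(k)=1, B(k)=1, C(k)=k**2 - 5*k/3 - 5/3.
Key eq: (1)·f(k+1) = (1)·f(k) + (k**2 - 5*k/3 - 5/3).
Degrees (0,0,2) ⇒ d ≤ 3.
Coefficient equations give f(k) = k*(k**2 - 4*k - 2)/3.
R(k) = B(k−1)·f(k)/C(k) = k*(k**2 - 4*k - 2)/(3*k**2 - 5*k - 5); s_k = R·t_k = k*(k**2 - 4*k - 2).
s_(k+1) − s_k = 3*k**2 - 5*k - 5 = t_k.

s_k = k*(k**2 - 4*k - 2)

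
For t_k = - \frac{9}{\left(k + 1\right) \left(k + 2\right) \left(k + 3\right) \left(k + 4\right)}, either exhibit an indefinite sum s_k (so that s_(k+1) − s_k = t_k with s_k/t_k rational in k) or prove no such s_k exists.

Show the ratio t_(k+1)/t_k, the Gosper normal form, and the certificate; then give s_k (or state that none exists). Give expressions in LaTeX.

Step 1: r(k) = (k + 1)/(k + 5).
Gosper form: A/B · C(k+1)/C(k) with A=k + 1, B=k + 5, C=1.
Solve (k + 1)·f(k+1) − (k + 4)·f(k) = 1.
From deg A=1, deg B=1, deg C=0: d=3.
Match coefficients ⇒ f(k) = k*(k**2 + 6*k + 11)/18.
Certificate R = B(k−1)f/C = k*(k + 4)*(k**2 + 6*k + 11)/18 gives s_k = k*(-k**2 - 6*k - 11)/(2*(k + 1)*(k + 2)*(k + 3)).
s_(k+1) − s_k = -9/(k**4 + 10*k**3 + 35*k**2 + 50*k + 24) = t_k.

s_k = \frac{k \left(- k^{2} - 6 k - 11\right)}{2 \left(k + 1\right) \left(k + 2\right) \left(k + 3\right)}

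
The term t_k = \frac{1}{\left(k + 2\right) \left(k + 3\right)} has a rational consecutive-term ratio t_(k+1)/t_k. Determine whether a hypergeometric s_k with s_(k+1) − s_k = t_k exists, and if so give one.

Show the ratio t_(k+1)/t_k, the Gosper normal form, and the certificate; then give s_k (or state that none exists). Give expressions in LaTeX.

Step 1: r(k) = (k + 2)/(k + 4).
A = k + 2, B = k + 4, C = 1.
Set up (k + 2)·f(k+1) − (k + 3)·f(k) − (1) = 0.
Degrees (1,1,0) ⇒ d ≤ 1.
Solve for f: f(k) = k/2 (degree 1 ≤ 1).
R(k) = B(k−1)·f(k)/C(k) = k*(k + 3)/2; s_k = R·t_k = k/(2*(k + 2)).
s_(k+1) − s_k = 1/(k**2 + 5*k + 6) = t_k.

s_k = \frac{k}{2 \left(k + 2\right)}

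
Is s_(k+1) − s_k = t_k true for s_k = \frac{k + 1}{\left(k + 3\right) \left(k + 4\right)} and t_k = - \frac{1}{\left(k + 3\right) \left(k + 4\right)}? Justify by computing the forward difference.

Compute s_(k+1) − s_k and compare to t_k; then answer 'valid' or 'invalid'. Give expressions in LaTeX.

s_(k+1) = (k + 2)/((k + 4)*(k + 5))
s_(k+1) − s_k = (1 - k)/(k**3 + 12*k**2 + 47*k + 60)
(s_(k+1) − s_k) − t_k = 6/(k**3 + 12*k**2 + 47*k + 60)

Invalid: residual \frac{6}{k^{3} + 12 k^{2} + 47 k + 60} ≠ 0.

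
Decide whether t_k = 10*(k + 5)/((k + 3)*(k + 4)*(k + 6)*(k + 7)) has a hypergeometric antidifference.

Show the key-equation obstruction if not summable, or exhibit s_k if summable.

Yes. s_k = 5*k*(k + 9)/(18*(k**2 + 9*k + 18)).

Ratio r(k) = (k + 3)*(k + 6)**2/((k + 5)**2*(k + 8)).
Factor: A=k + 3; B=k + 8; C=k**2 + 10*k + 25.
Key eq: (k + 3)·f(k+1) = (k + 7)·f(k) + (k**2 + 10*k + 25).
Degrees (1,1,2) ⇒ d ≤ 4.
Solving with deg f ≤ 4: f(k) = k*(k + 4)*(k + 5)*(k + 9)/36.
Then R = B(k−1)f/C = k*(k + 4)*(k + 7)*(k + 9)/(36*(k + 5)), so s_k = R(k)·t_k = 5*k*(k + 9)/(18*(k**2 + 9*k + 18)).
Check: Δs_k = 10*(k + 5)/(k**4 + 20*k**3 + 145*k**2 + 450*k + 504). ✓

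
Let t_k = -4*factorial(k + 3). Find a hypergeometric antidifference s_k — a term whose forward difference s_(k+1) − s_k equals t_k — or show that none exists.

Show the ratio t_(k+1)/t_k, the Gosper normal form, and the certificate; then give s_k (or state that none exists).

The ratio is k + 4.
Gosper form: A/B · C(k+1)/C(k) with A=k + 4, B=1, C=1.
Key eq: (k + 4)·f(k+1) = (1)·f(k) + (1).
Degrees (1,0,0) ⇒ d ≤ -1.
d = -1 < 0 ⇒ no nonzero polynomial f; not summable.

no hypergeometric antidifference exists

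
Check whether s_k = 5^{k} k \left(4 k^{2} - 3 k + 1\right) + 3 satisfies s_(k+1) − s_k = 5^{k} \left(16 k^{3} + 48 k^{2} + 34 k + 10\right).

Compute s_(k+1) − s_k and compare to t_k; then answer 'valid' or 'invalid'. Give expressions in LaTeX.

s_(k+1) = -5**(k + 1)*(k + 1)*(3*k - 4*(k + 1)**2 + 2) + 3
s_(k+1) − s_k = 5**k*(16*k**3 + 48*k**2 + 34*k + 10)
(s_(k+1) − s_k) − t_k = 0

valid; difference matches t_k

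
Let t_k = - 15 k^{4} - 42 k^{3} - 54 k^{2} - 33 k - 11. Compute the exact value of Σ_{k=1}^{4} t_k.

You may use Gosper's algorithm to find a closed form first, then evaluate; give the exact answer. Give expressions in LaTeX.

Σ = -11504

t_(k+1)/t_k = (15*k**4 + 102*k**3 + 270*k**2 + 327*k + 155)/(15*k**4 + 42*k**3 + 54*k**2 + 33*k + 11).
Factor: A=1; B=1; C=k**4 + 14*k**3/5 + 18*k**2/5 + 11*k/5 + 11/15.
Need (1)·f(k+1) − (1)·f(k) = k**4 + 14*k**3/5 + 18*k**2/5 + 11*k/5 + 11/15.
d = 5 from the (0,0,4) case.
Solve for f: f(k) = k*(3*k**4 + 3*k**3 + 2*k**2 + 3)/15 (degree 5 ≤ 5).
Get s_k = R·t_k = k*(-3*k**4 - 3*k**3 - 2*k**2 - 3) with R(k) = B(k−1)f(k)/C(k) = k*(3*k**4 + 3*k**3 + 2*k**2 + 3)/(15*k**4 + 42*k**3 + 54*k**2 + 33*k + 11).
Verify: -15*k**4 - 42*k**3 - 54*k**2 - 33*k - 11 matches t_k.
Sum = s_(5) − s_(1); s_(5) = -11515, s_(1) = -11 ⇒ -11504.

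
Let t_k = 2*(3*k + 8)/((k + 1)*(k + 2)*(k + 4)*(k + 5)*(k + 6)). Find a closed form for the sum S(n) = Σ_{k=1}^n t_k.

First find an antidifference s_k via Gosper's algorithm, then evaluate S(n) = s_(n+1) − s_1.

S(n) = n*(n**2 + 13*n + 52)/(30*(n**3 + 13*n**2 + 52*n + 60))

Ratio r(k) = (k + 1)*(k + 4)*(3*k + 11)/((k + 3)*(k + 7)*(3*k + 8)).
A = k + 1, B = k + 7, C = k**2 + 17*k/3 + 8.
Need (k + 1)·f(k+1) − (k + 6)·f(k) = k**2 + 17*k/3 + 8.
Degrees (1,1,2) ⇒ d ≤ 5.
A polynomial solution: f(k) = k*(k + 2)*(k + 3)*(k**2 + 10*k + 29)/60.
So s_k = (B(k−1)f/C)·t_k = (k*(k + 2)*(k + 6)*(k**2 + 10*k + 29)/(20*(3*k + 8)))·t_k = k*(k**2 + 10*k + 29)/(10*(k**3 + 10*k**2 + 29*k + 20)).
s_(k+1) − s_k = 2*(3*k + 8)/(k**5 + 18*k**4 + 121*k**3 + 372*k**2 + 508*k + 240) = t_k.
s_(n+1) = (n**3 + 13*n**2 + 52*n + 40)/(10*(n**3 + 13*n**2 + 52*n + 60)) and s_(1) = 1/15, so S(n) = n*(n**2 + 13*n + 52)/(30*(n**3 + 13*n**2 + 52*n + 60)).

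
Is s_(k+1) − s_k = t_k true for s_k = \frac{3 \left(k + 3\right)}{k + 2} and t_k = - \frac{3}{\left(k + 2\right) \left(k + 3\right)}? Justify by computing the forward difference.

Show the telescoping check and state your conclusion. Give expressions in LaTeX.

valid (s_(k+1) − s_k reduces to t_k)

s_(k+1) = 3*(k + 4)/(k + 3)
s_(k+1) − s_k = -3/(k**2 + 5*k + 6)
(s_(k+1) − s_k) − t_k = 0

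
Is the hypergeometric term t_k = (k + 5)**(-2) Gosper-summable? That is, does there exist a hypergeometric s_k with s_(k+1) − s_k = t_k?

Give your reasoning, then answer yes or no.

Step 1: r(k) = (k + 5)**2/(k + 6)**2.
Take A(k)=k**2 + 10*k + 25, B(k)=k**2 + 12*k + 36, C(k)=1.
Need (k**2 + 10*k + 25)·f(k+1) − (k**2 + 10*k + 25)·f(k) = 1.
From deg A=2, deg B=2, deg C=0: d=0.
f = c0 ⇒ A·f(k+1) − B(k−1)·f(k) − C = -1. The system {-1 = 0} is inconsistent; no antidifference.

No — t_k has no hypergeometric antidifference.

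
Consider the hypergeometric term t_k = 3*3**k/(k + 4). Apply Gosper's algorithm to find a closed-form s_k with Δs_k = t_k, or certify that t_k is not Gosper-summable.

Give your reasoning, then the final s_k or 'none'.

Step 1: r(k) = 3*(k + 4)/(k + 5).
Factor: A=3*k + 12; B=k + 5; C=1.
Solve (3*k + 12)·f(k+1) − (k + 4)·f(k) = 1.
deg f ≤ -1 (via 1,1,0).
d = -1 < 0 ⇒ no nonzero polynomial f; not summable.

not Gosper-summable; s_k does not exist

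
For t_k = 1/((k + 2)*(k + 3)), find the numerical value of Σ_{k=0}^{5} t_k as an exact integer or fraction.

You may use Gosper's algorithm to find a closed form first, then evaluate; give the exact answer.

Σ = 3/8

r(k) = (k + 2)/(k + 4) after simplifying.
Normal form (A,B,C) = (k + 2, k + 4, 1).
Need (k + 2)·f(k+1) − (k + 3)·f(k) = 1.
From deg A=1, deg B=1, deg C=0: d=1.
A polynomial solution: f(k) = k/2.
So s_k = (B(k−1)f/C)·t_k = (k*(k + 3)/2)·t_k = k/(2*(k + 2)).
Δs = 1/(k**2 + 5*k + 6), as required.
Σ_(k=0)^(5) t_k = s_(6) − s_(0) = 3/8 − (0) = 3/8.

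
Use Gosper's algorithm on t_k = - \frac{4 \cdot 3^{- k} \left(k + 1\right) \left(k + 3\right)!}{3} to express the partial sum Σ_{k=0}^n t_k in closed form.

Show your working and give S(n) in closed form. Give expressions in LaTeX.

S(n) = 24 - \frac{4 \cdot 3^{- n} \left(n + 4\right)!}{3}

The ratio is (k + 2)*(k + 4)/(3*(k + 1)).
Normal form (A,B,C) = (k/3 + 4/3, 1, k + 1).
Set up (k/3 + 4/3)·f(k+1) − (1)·f(k) − (k + 1) = 0.
Bound: deg f ≤ 0.
Match coefficients ⇒ f(k) = 3.
Certificate R = B(k−1)f/C = 3/(k + 1) gives s_k = -4*factorial(k + 3)/3**k.
Check: Δs_k = -4*(k + 1)*factorial(k + 3)/(3*3**k). ✓
s_(n+1) = -4*3**(-n - 1)*factorial(n + 4) and s_(0) = -24, so S(n) = 24 - 4*factorial(n + 4)/(3*3**n).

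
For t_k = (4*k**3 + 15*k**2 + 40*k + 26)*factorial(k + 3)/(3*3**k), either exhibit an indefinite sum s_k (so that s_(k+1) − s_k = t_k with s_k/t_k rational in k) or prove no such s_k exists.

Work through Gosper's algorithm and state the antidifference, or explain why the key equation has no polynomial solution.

t_(k+1)/t_k = (4*k**4 + 43*k**3 + 190*k**2 + 413*k + 340)/(3*(4*k**3 + 15*k**2 + 40*k + 26)).
A = k/3 + 4/3, B = 1, C = k**3 + 15*k**2/4 + 10*k + 13/2.
Set up (k/3 + 4/3)·f(k+1) − (1)·f(k) − (k**3 + 15*k**2/4 + 10*k + 13/2) = 0.
d = 2 from the (1,0,3) case.
Solve for f: f(k) = 3*(4*k**2 + 3*k - 2)/4 (degree 2 ≤ 2).
Get s_k = R·t_k = (4*k**2 + 3*k - 2)*factorial(k + 3)/3**k with R(k) = B(k−1)f(k)/C(k) = 3*(4*k**2 + 3*k - 2)/(4*k**3 + 15*k**2 + 40*k + 26).
Verify: (4*k**3 + 15*k**2 + 40*k + 26)*factorial(k + 3)/(3*3**k) matches t_k.

s_k = (4*k**2 + 3*k - 2)*factorial(k + 3)/3**k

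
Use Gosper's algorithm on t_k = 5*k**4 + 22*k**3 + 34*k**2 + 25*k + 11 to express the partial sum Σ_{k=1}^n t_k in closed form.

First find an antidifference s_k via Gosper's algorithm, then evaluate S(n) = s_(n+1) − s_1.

r(k) = (5*k**4 + 42*k**3 + 130*k**2 + 179*k + 97)/(5*k**4 + 22*k**3 + 34*k**2 + 25*k + 11) after simplifying.
Take A(k)=1, B(k)=1, C(k)=k**4 + 22*k**3/5 + 34*k**2/5 + 5*k + 11/5.
Need (1)·f(k+1) − (1)·f(k) = k**4 + 22*k**3/5 + 34*k**2/5 + 5*k + 11/5.
From deg A=0, deg B=0, deg C=4: d=5.
Match coefficients ⇒ f(k) = k*(k**4 + 3*k**3 + 2*k**2 + k + 4)/5.
Then R = B(k−1)f/C = k*(k**4 + 3*k**3 + 2*k**2 + k + 4)/(5*k**4 + 22*k**3 + 34*k**2 + 25*k + 11), so s_k = R(k)·t_k = k*(k**4 + 3*k**3 + 2*k**2 + k + 4).
s_(k+1) − s_k = 5*k**4 + 22*k**3 + 34*k**2 + 25*k + 11 = t_k.
s_(n+1) = n**5 + 8*n**4 + 24*n**3 + 35*n**2 + 29*n + 11 and s_(1) = 11, so S(n) = n*(n**4 + 8*n**3 + 24*n**2 + 35*n + 29).

S(n) = n*(n**4 + 8*n**3 + 24*n**2 + 35*n + 29)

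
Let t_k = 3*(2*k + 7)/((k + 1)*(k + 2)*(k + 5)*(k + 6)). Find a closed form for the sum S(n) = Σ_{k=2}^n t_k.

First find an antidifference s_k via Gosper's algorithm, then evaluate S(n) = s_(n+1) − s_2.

t_(k+1)/t_k = (k + 1)*(k + 5)*(2*k + 9)/((k + 3)*(k + 7)*(2*k + 7)).
Take A(k)=k + 1, B(k)=k + 7, C(k)=k**3 + 21*k**2/2 + 73*k/2 + 42.
Set up (k + 1)·f(k+1) − (k + 6)·f(k) − (k**3 + 21*k**2/2 + 73*k/2 + 42) = 0.
Degrees (1,1,3) ⇒ d ≤ 5.
Match coefficients ⇒ f(k) = k*(k + 2)*(k + 3)*(k + 4)*(k + 6)/10.
Then R = B(k−1)f/C = k*(k + 2)*(k + 6)**2/(5*(2*k + 7)), so s_k = R(k)·t_k = 3*k*(k + 6)/(5*(k**2 + 6*k + 5)).
Verify: 3*(2*k + 7)/(k**4 + 14*k**3 + 65*k**2 + 112*k + 60) matches t_k.
s_(n+1) = 3*(n**2 + 8*n + 7)/(5*(n**2 + 8*n + 12)) and s_(2) = 16/35, so S(n) = (n**2 + 8*n - 9)/(7*(n**2 + 8*n + 12)).

S(n) = (n**2 + 8*n - 9)/(7*(n**2 + 8*n + 12))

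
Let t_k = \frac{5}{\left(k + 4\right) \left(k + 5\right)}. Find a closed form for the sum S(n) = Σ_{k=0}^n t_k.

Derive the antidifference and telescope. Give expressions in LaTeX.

S(n) = \frac{5 \left(n + 1\right)}{4 \left(n + 5\right)}

Ratio r(k) = (k + 4)/(k + 6).
A = k + 4, B = k + 6, C = 1.
Solve (k + 4)·f(k+1) − (k + 5)·f(k) = 1.
From deg A=1, deg B=1, deg C=0: d=1.
Solving with deg f ≤ 1: f(k) = k/4.
So s_k = (B(k−1)f/C)·t_k = (k*(k + 5)/4)·t_k = 5*k/(4*(k + 4)).
Verify: 5/(k**2 + 9*k + 20) matches t_k.
Telescope: S(n) = s_(n+1) − s_(0) = 5*(n + 1)/(4*(n + 5)) − (0) = 5*(n + 1)/(4*(n + 5)).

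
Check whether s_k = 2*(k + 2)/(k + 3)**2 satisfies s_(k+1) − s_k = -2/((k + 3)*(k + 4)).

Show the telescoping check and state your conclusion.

s_(k+1) = 2*(k + 3)/(k + 4)**2
s_(k+1) − s_k = 2*(-(k + 2)*(k + 4)**2 + (k + 3)**3)/((k + 3)**2*(k + 4)**2)
(s_(k+1) − s_k) − t_k = 2*(2*k + 7)/(k**4 + 14*k**3 + 73*k**2 + 168*k + 144)

Invalid: residual 2*(2*k + 7)/(k**4 + 14*k**3 + 73*k**2 + 168*k + 144) ≠ 0.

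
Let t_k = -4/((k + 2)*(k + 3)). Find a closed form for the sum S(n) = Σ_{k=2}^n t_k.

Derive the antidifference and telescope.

S(n) = (1 - n)/(n + 3)

Step 1: r(k) = (k + 2)/(k + 4).
Factor: A=k + 2; B=k + 4; C=1.
Need (k + 2)·f(k+1) − (k + 3)·f(k) = 1.
deg f ≤ 1 (via 1,1,0).
Solving with deg f ≤ 1: f(k) = k/2.
Then R = B(k−1)f/C = k*(k + 3)/2, so s_k = R(k)·t_k = -2*k/(k + 2).
Verify: -4/(k**2 + 5*k + 6) matches t_k.
Evaluate: s_(n+1) = 2*(-n - 1)/(n + 3); subtract s_(2) = -1 ⇒ S(n) = (1 - n)/(n + 3).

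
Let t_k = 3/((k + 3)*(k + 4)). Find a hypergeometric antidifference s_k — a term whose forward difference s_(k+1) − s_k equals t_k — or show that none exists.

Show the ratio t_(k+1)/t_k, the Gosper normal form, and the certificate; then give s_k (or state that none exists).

Compute t_(k+1)/t_k: get (k + 3)/(k + 5).
Factor: A=k + 3; B=k + 5; C=1.
f must satisfy (k + 3)·f(k+1) − (k + 4)·f(k) = 1.
d = 1 from the (1,1,0) case.
A polynomial solution: f(k) = k/3.
R(k) = B(k−1)·f(k)/C(k) = k*(k + 4)/3; s_k = R·t_k = k/(k + 3).
Check: Δs_k = 3/(k**2 + 7*k + 12). ✓

s_k = k/(k + 3)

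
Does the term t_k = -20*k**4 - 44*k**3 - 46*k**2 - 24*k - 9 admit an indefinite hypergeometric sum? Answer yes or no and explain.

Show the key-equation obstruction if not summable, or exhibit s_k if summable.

Compute t_(k+1)/t_k: get (20*k**4 + 124*k**3 + 298*k**2 + 328*k + 143)/(20*k**4 + 44*k**3 + 46*k**2 + 24*k + 9).
So A=1 and B=1, with C=k**4 + 11*k**3/5 + 23*k**2/10 + 6*k/5 + 9/20.
Solve (1)·f(k+1) − (1)·f(k) = k**4 + 11*k**3/5 + 23*k**2/10 + 6*k/5 + 9/20.
deg f ≤ 5 (via 0,0,4).
Coefficient equations give f(k) = k*(4*k**4 + k**3 + 4)/20.
Then R = B(k−1)f/C = k*(4*k**4 + k**3 + 4)/(20*k**4 + 44*k**3 + 46*k**2 + 24*k + 9), so s_k = R(k)·t_k = k*(-4*k**4 - k**3 - 4).
Check: Δs_k = -20*k**4 - 44*k**3 - 46*k**2 - 24*k - 9. ✓

Yes. s_k = k*(-4*k**4 - k**3 - 4).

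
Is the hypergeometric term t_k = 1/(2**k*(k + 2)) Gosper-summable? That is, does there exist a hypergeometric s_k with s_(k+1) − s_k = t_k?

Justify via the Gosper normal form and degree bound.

Ratio r(k) = (k + 2)/(2*(k + 3)).
Normal form (A,B,C) = (k/2 + 1, k + 3, 1).
Solve (k/2 + 1)·f(k+1) − (k + 2)·f(k) = 1.
d = -1 from the (1,1,0) case.
d = -1 < 0 ⇒ no nonzero polynomial f; not summable.

No — key equation has no polynomial f.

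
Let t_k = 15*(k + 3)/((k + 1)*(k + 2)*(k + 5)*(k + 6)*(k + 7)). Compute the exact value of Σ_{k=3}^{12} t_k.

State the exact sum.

Σ = 625/38304

Ratio r(k) = (k + 1)*(k + 4)*(k + 5)/((k + 3)**2*(k + 8)).
Take A(k)=k + 1, B(k)=k + 8, C(k)=k**3 + 10*k**2 + 33*k + 36.
Need (k + 1)·f(k+1) − (k + 7)·f(k) = k**3 + 10*k**2 + 33*k + 36.
d = 6 from the (1,1,3) case.
Match coefficients ⇒ f(k) = k*(k + 2)*(k + 3)*(k + 4)*(k**2 + 12*k + 41)/90.
R(k) = B(k−1)·f(k)/C(k) = k*(k + 2)*(k + 7)*(k**2 + 12*k + 41)/(90*(k + 3)); s_k = R·t_k = k*(k**2 + 12*k + 41)/(6*(k**3 + 12*k**2 + 41*k + 30)).
Check: Δs_k = 15*(k + 3)/(k**5 + 21*k**4 + 163*k**3 + 567*k**2 + 844*k + 420). ✓
Telescoping: Σ = s_(13) − s_(3) = 793/4788 − (43/288) = 625/38304.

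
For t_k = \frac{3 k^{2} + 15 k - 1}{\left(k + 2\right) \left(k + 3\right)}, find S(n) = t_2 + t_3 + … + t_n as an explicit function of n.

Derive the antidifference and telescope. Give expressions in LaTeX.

S(n) = \frac{12 n^{2} + 5 n - 17}{4 \left(n + 3\right)}

The ratio is (k + 2)*(15*k + 3*(k + 1)**2 + 14)/((k + 4)*(3*k**2 + 15*k - 1)).
Normal form (A,B,C) = (k + 2, k + 4, k**2 + 5*k - 1/3).
Key eq: (k + 2)·f(k+1) = (k + 3)·f(k) + (k**2 + 5*k - 1/3).
Bound: deg f ≤ 2.
Solve for f: f(k) = k*(6*k - 7)/6 (degree 2 ≤ 2).
Get s_k = R·t_k = k*(6*k - 7)/(2*(k + 2)) with R(k) = B(k−1)f(k)/C(k) = k*(k + 3)*(6*k - 7)/(2*(3*k**2 + 15*k - 1)).
s_(k+1) − s_k = (3*k**2 + 15*k - 1)/(k**2 + 5*k + 6) = t_k.
Evaluate: s_(n+1) = (6*n**2 + 5*n - 1)/(2*(n + 3)); subtract s_(2) = 5/4 ⇒ S(n) = (12*n**2 + 5*n - 17)/(4*(n + 3)).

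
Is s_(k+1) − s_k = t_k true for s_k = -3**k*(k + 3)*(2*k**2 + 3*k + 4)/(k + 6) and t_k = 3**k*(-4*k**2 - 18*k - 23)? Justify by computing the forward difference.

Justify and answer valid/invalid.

Invalid: residual 3**(k + 1)*(4*k**3 + 40*k**2 + 128*k + 134)/(k**2 + 13*k + 42) ≠ 0.

s_(k+1) = -3**(k + 1)*(k + 4)*(3*k + 2*(k + 1)**2 + 7)/(k + 7)
s_(k+1) − s_k = 3**k*(-4*k**4 - 58*k**3 - 305*k**2 - 671*k - 564)/(k**2 + 13*k + 42)
(s_(k+1) − s_k) − t_k = 3**(k + 1)*(4*k**3 + 40*k**2 + 128*k + 134)/(k**2 + 13*k + 42)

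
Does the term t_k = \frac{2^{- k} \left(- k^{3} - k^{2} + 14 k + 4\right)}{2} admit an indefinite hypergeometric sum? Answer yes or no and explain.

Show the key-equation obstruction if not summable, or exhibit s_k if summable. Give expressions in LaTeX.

Yes. s_k = 2^{- k} \left(k^{3} + 4 k^{2} - 3 k - 2\right).

Ratio r(k) = (k**3 + 4*k**2 - 9*k - 16)/(2*(k**3 + k**2 - 14*k - 4)).
Take A(k)=1/2, B(k)=1, C(k)=k**3 + k**2 - 14*k - 4.
Set up (1/2)·f(k+1) − (1)·f(k) − (k**3 + k**2 - 14*k - 4) = 0.
Bound: deg f ≤ 3.
Solving with deg f ≤ 3: f(k) = -2*(k - 1)*(k**2 + 5*k + 2).
Then R = B(k−1)f/C = -2*(k - 1)*(k**2 + 5*k + 2)/(k**3 + k**2 - 14*k - 4), so s_k = R(k)·t_k = (k**3 + 4*k**2 - 3*k - 2)/2**k.
Check: Δs_k = (-k**3 - k**2 + 14*k + 4)/(2*2**k). ✓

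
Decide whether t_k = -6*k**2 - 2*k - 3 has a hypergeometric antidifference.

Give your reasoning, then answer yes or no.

Yes. s_k = k*(-2*k**2 + 2*k - 3).

Step 1: r(k) = (6*k**2 + 14*k + 11)/(6*k**2 + 2*k + 3).
Take A(k)=1, B(k)=1, C(k)=k**2 + k/3 + 1/2.
Need (1)·f(k+1) − (1)·f(k) = k**2 + k/3 + 1/2.
deg f ≤ 3 (via 0,0,2).
A polynomial solution: f(k) = k*(2*k**2 - 2*k + 3)/6.
Get s_k = R·t_k = k*(-2*k**2 + 2*k - 3) with R(k) = B(k−1)f(k)/C(k) = k*(2*k**2 - 2*k + 3)/(6*k**2 + 2*k + 3).
s_(k+1) − s_k = -6*k**2 - 2*k - 3 = t_k.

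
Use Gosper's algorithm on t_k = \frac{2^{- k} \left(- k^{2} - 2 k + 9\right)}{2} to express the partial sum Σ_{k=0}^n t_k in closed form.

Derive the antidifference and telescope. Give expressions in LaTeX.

t_(k+1)/t_k = (k**2 + 4*k - 6)/(2*(k**2 + 2*k - 9)).
Gosper form: A/B · C(k+1)/C(k) with A=1/2, B=1, C=k**2 + 2*k - 9.
Key eq: (1/2)·f(k+1) = (1)·f(k) + (k**2 + 2*k - 9).
Degrees (0,0,2) ⇒ d ≤ 2.
A polynomial solution: f(k) = -2*(k**2 + 4*k - 4).
R(k) = B(k−1)·f(k)/C(k) = -2*(k**2 + 4*k - 4)/(k**2 + 2*k - 9); s_k = R·t_k = (k**2 + 4*k - 4)/2**k.
Check: Δs_k = (-k**2 - 2*k + 9)/(2*2**k). ✓
Telescope: S(n) = s_(n+1) − s_(0) = 2**(-n - 1)*(n**2 + 6*n + 1) − (-4) = 2**(-n - 1)*(2**(n + 3) + n**2 + 6*n + 1).

S(n) = 2^{- n - 1} \left(2^{n + 3} + n^{2} + 6 n + 1\right)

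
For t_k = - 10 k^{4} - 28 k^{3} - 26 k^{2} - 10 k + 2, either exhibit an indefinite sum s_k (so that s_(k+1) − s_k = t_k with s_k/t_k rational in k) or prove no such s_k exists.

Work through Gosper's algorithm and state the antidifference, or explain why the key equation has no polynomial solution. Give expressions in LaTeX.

Compute t_(k+1)/t_k: get (5*k**4 + 34*k**3 + 85*k**2 + 93*k + 36)/(5*k**4 + 14*k**3 + 13*k**2 + 5*k - 1).
A = 1, B = 1, C = k**4 + 14*k**3/5 + 13*k**2/5 + k - 1/5.
Set up (1)·f(k+1) − (1)·f(k) − (k**4 + 14*k**3/5 + 13*k**2/5 + k - 1/5) = 0.
Bound: deg f ≤ 5.
Solve for f: f(k) = k*(2*k**4 + 2*k**3 - 2*k**2 - k - 3)/10 (degree 5 ≤ 5).
Get s_k = R·t_k = k*(-2*k**4 - 2*k**3 + 2*k**2 + k + 3) with R(k) = B(k−1)f(k)/C(k) = k*(2*k**4 + 2*k**3 - 2*k**2 - k - 3)/(2*(5*k**4 + 14*k**3 + 13*k**2 + 5*k - 1)).
Check: Δs_k = -10*k**4 - 28*k**3 - 26*k**2 - 10*k + 2. ✓

s_k = k \left(- 2 k^{4} - 2 k^{3} + 2 k^{2} + k + 3\right)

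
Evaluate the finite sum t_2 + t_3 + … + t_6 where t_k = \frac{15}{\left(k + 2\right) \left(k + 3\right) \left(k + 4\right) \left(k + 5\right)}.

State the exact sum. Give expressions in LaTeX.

t_(k+1)/t_k = (k + 2)/(k + 6).
A = k + 2, B = k + 6, C = 1.
Set up (k + 2)·f(k+1) − (k + 5)·f(k) − (1) = 0.
d = 3 from the (1,1,0) case.
A polynomial solution: f(k) = k*(k**2 + 9*k + 26)/72.
Certificate R = B(k−1)f/C = k*(k + 5)*(k**2 + 9*k + 26)/72 gives s_k = 5*k*(k**2 + 9*k + 26)/(24*(k + 2)*(k + 3)*(k + 4)).
Δs = 15/(k**4 + 14*k**3 + 71*k**2 + 154*k + 120), as required.
Telescoping: Σ = s_(7) − s_(2) = 161/792 − (1/6) = 29/792.

Σ = 29/792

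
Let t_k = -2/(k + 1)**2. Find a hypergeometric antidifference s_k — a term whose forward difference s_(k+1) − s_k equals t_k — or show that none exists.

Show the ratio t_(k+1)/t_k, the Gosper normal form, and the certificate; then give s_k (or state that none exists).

no hypergeometric antidifference exists

r(k) = (k + 1)**2/(k + 2)**2 after simplifying.
Gosper form: A/B · C(k+1)/C(k) with A=k**2 + 2*k + 1, B=k**2 + 4*k + 4, C=1.
Need (k**2 + 2*k + 1)·f(k+1) − (k**2 + 2*k + 1)·f(k) = 1.
deg f ≤ 0 (via 2,2,0).
Put f(k) = c0: A·f(k+1) − B(k−1)·f(k) − C = -1; need -1 = 0 — inconsistent ⇒ no f, not summable.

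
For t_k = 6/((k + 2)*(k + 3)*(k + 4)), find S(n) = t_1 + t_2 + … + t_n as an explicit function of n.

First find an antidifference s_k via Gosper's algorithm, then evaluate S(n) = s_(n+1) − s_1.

S(n) = n*(n + 7)/(4*(n**2 + 7*n + 12))

The ratio is (k + 2)/(k + 5).
Normal form (A,B,C) = (k + 2, k + 5, 1).
f must satisfy (k + 2)·f(k+1) − (k + 4)·f(k) = 1.
deg f ≤ 2 (via 1,1,0).
Solving with deg f ≤ 2: f(k) = k*(k + 5)/12.
So s_k = (B(k−1)f/C)·t_k = (k*(k + 4)*(k + 5)/12)·t_k = k*(k + 5)/(2*(k + 2)*(k + 3)).
Check: Δs_k = 6/(k**3 + 9*k**2 + 26*k + 24). ✓
Evaluate: s_(n+1) = (n**2 + 7*n + 6)/(2*(n**2 + 7*n + 12)); subtract s_(1) = 1/4 ⇒ S(n) = n*(n + 7)/(4*(n**2 + 7*n + 12)).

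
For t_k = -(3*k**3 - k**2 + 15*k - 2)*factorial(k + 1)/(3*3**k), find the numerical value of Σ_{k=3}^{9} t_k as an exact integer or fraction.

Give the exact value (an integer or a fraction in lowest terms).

Ratio r(k) = (k + 2)*(15*k + 3*(k + 1)**3 - (k + 1)**2 + 13)/(3*(3*k**3 - k**2 + 15*k - 2)).
Normal form (A,B,C) = (k/3 + 2/3, 1, k**3 - k**2/3 + 5*k - 2/3).
Need (k/3 + 2/3)·f(k+1) − (1)·f(k) = k**3 - k**2/3 + 5*k - 2/3.
deg f ≤ 2 (via 1,0,3).
Coefficient equations give f(k) = k*(3*k - 4).
R(k) = B(k−1)·f(k)/C(k) = 3*k*(3*k - 4)/(3*k**3 - k**2 + 15*k - 2); s_k = R·t_k = -k*(3*k - 4)*factorial(k + 1)/3**k.
Verify: -(3*k**3 - k**2 + 15*k - 2)*factorial(k + 1)/(3*3**k) matches t_k.
Evaluate s at k=10 and k=3: -128128000/729 and -40/3; difference -128118280/729.

Σ = -128118280/729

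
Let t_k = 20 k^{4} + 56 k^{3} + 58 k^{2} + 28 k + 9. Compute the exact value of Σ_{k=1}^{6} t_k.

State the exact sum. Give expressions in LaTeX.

Σ = 76116

The ratio is (20*k**4 + 136*k**3 + 346*k**2 + 392*k + 171)/(20*k**4 + 56*k**3 + 58*k**2 + 28*k + 9).
Factor: A=1; B=1; C=k**4 + 14*k**3/5 + 29*k**2/10 + 7*k/5 + 9/20.
Solve (1)·f(k+1) − (1)·f(k) = k**4 + 14*k**3/5 + 29*k**2/10 + 7*k/5 + 9/20.
Bound: deg f ≤ 5.
Solving with deg f ≤ 5: f(k) = k*(4*k**4 + 4*k**3 - 2*k**2 - k + 4)/20.
Get s_k = R·t_k = k*(4*k**4 + 4*k**3 - 2*k**2 - k + 4) with R(k) = B(k−1)f(k)/C(k) = k*(4*k**4 + 4*k**3 - 2*k**2 - k + 4)/(20*k**4 + 56*k**3 + 58*k**2 + 28*k + 9).
s_(k+1) − s_k = 20*k**4 + 56*k**3 + 58*k**2 + 28*k + 9 = t_k.
Sum = s_(7) − s_(1); s_(7) = 76125, s_(1) = 9 ⇒ 76116.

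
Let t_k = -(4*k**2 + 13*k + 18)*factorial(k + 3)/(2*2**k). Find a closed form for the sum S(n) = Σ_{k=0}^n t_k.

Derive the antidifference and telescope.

S(n) = 6 - 2*n*factorial(n + 4)/2**n - 5*factorial(n + 4)/(2*2**n)

t_(k+1)/t_k = (k + 4)*(13*k + 4*(k + 1)**2 + 31)/(2*(4*k**2 + 13*k + 18)).
Take A(k)=k/2 + 2, B(k)=1, C(k)=k**2 + 13*k/4 + 9/2.
Set up (k/2 + 2)·f(k+1) − (1)·f(k) − (k**2 + 13*k/4 + 9/2) = 0.
Bound: deg f ≤ 1.
Match coefficients ⇒ f(k) = (4*k + 1)/2.
Certificate R = B(k−1)f/C = 2*(4*k + 1)/(4*k**2 + 13*k + 18) gives s_k = -(4*k + 1)*factorial(k + 3)/2**k.
Check: Δs_k = -(4*k**2 + 13*k + 18)*factorial(k + 3)/(2*2**k). ✓
Σ_(k=0)^n t_k = s_(n+1) − s_(0) = (-2**(-n - 1)*(4*n + 5)*factorial(n + 4)) − (-6), i.e. 6 - 2*n*factorial(n + 4)/2**n - 5*factorial(n + 4)/(2*2**n).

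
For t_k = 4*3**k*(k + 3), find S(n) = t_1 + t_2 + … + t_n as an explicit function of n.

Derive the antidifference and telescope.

Step 1: r(k) = 3*(k + 4)/(k + 3).
Normal form (A,B,C) = (3, 1, k + 3).
Key eq: (3)·f(k+1) = (1)·f(k) + (k + 3).
Degrees (0,0,1) ⇒ d ≤ 1.
Match coefficients ⇒ f(k) = (2*k + 3)/4.
So s_k = (B(k−1)f/C)·t_k = ((2*k + 3)/(4*(k + 3)))·t_k = 3**k*(2*k + 3).
Δs = 4*3**k*(k + 3), as required.
Telescope: S(n) = s_(n+1) − s_(1) = 3**(n + 1)*(2*n + 5) − (15) = 6*3**n*n + 15*3**n - 15.

S(n) = 6*3**n*n + 15*3**n - 15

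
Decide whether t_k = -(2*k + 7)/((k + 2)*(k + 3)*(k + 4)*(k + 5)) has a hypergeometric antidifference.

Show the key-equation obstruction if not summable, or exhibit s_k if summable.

Yes. s_k = k*(-k - 6)/(8*(k**2 + 6*k + 8)).

t_(k+1)/t_k = (k + 2)*(2*k + 9)/((k + 6)*(2*k + 7)).
So A=k + 2 and B=k + 6, with C=k + 7/2.
Solve (k + 2)·f(k+1) − (k + 5)·f(k) = k + 7/2.
deg f ≤ 3 (via 1,1,1).
Match coefficients ⇒ f(k) = k*(k + 3)*(k + 6)/16.
R(k) = B(k−1)·f(k)/C(k) = k*(k + 3)*(k + 5)*(k + 6)/(8*(2*k + 7)); s_k = R·t_k = k*(-k - 6)/(8*(k**2 + 6*k + 8)).
Verify: (-2*k - 7)/(k**4 + 14*k**3 + 71*k**2 + 154*k + 120) matches t_k.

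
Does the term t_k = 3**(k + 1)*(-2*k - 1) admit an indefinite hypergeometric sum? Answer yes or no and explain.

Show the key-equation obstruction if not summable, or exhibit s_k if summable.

Compute t_(k+1)/t_k: get 3*(2*k + 3)/(2*k + 1).
A = 3, B = 1, C = k + 1/2.
Need (3)·f(k+1) − (1)·f(k) = k + 1/2.
From deg A=0, deg B=0, deg C=1: d=1.
Coefficient equations give f(k) = (k - 1)/2.
Get s_k = R·t_k = 3**(k + 1)*(1 - k) with R(k) = B(k−1)f(k)/C(k) = (k - 1)/(2*k + 1).
Δs = 3**(k + 1)*(-2*k - 1), as required.

Yes. s_k = 3**(k + 1)*(1 - k).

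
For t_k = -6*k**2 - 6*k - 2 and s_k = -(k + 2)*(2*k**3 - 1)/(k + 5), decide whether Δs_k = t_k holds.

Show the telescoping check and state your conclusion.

Invalid: residual 3*(4*k**3 + 36*k**2 + 32*k + 11)/(k**2 + 11*k + 30) ≠ 0.

s_(k+1) = -(k + 3)*(2*(k + 1)**3 - 1)/(k + 6)
s_(k+1) − s_k = (-6*k**4 - 60*k**3 - 140*k**2 - 106*k - 27)/(k**2 + 11*k + 30)
(s_(k+1) − s_k) − t_k = 3*(4*k**3 + 36*k**2 + 32*k + 11)/(k**2 + 11*k + 30)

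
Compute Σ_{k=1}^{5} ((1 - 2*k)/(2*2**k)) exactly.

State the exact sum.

Step 1: r(k) = (2*k + 1)/(2*(2*k - 1)).
Gosper form: A/B · C(k+1)/C(k) with A=1/2, B=1, C=k - 1/2.
Key eq: (1/2)·f(k+1) = (1)·f(k) + (k - 1/2).
Degrees (0,0,1) ⇒ d ≤ 1.
Coefficient equations give f(k) = -2*k - 1.
R(k) = B(k−1)·f(k)/C(k) = -2*(2*k + 1)/(2*k - 1); s_k = R·t_k = (2*k + 1)/2**k.
Δs = (1 - 2*k)/(2*2**k), as required.
Telescoping: Σ = s_(6) − s_(1) = 13/64 − (3/2) = -83/64.

Σ = -83/64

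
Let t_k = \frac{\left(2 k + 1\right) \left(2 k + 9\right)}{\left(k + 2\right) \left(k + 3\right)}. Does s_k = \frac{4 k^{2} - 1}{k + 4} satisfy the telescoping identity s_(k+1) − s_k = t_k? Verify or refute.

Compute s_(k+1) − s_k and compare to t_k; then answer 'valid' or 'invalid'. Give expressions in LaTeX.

Invalid: residual \frac{6 \left(- 8 k^{2} - 30 k - 13\right)}{k^{4} + 14 k^{3} + 71 k^{2} + 154 k + 120} ≠ 0.

s_(k+1) = (4*(k + 1)**2 - 1)/(k + 5)
s_(k+1) − s_k = (4*k**2 + 36*k + 17)/(k**2 + 9*k + 20)
(s_(k+1) − s_k) − t_k = 6*(-8*k**2 - 30*k - 13)/(k**4 + 14*k**3 + 71*k**2 + 154*k + 120)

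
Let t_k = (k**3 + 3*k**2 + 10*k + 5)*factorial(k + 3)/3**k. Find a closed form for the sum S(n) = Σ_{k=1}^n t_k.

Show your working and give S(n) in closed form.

S(n) = -48 + n**2*factorial(n + 4)/3**n + 2*n*factorial(n + 4)/3**n + 2*factorial(n + 4)/3**n

The ratio is (k**4 + 10*k**3 + 43*k**2 + 95*k + 76)/(3*(k**3 + 3*k**2 + 10*k + 5)).
Gosper form: A/B · C(k+1)/C(k) with A=k/3 + 4/3, B=1, C=k**3 + 3*k**2 + 10*k + 5.
Need (k/3 + 4/3)·f(k+1) − (1)·f(k) = k**3 + 3*k**2 + 10*k + 5.
Degrees (1,0,3) ⇒ d ≤ 2.
Solving with deg f ≤ 2: f(k) = 3*(k**2 + 1).
So s_k = (B(k−1)f/C)·t_k = (3*(k**2 + 1)/(k**3 + 3*k**2 + 10*k + 5))·t_k = 3**(1 - k)*(k**2 + 1)*factorial(k + 3).
Verify: (k**3 + 3*k**2 + 10*k + 5)*factorial(k + 3)/3**k matches t_k.
Evaluate: s_(n+1) = (n**2 + 2*n + 2)*factorial(n + 4)/3**n; subtract s_(1) = 48 ⇒ S(n) = -48 + n**2*factorial(n + 4)/3**n + 2*n*factorial(n + 4)/3**n + 2*factorial(n + 4)/3**n.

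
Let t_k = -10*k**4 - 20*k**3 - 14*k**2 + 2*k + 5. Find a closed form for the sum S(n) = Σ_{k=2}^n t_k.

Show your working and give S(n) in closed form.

S(n) = -2*n**5 - 10*n**4 - 18*n**3 - 11*n**2 + 4*n + 37

The ratio is (10*k**4 + 60*k**3 + 134*k**2 + 126*k + 37)/(10*k**4 + 20*k**3 + 14*k**2 - 2*k - 5).
Factor: A=1; B=1; C=k**4 + 2*k**3 + 7*k**2/5 - k/5 - 1/2.
Need (1)·f(k+1) − (1)·f(k) = k**4 + 2*k**3 + 7*k**2/5 - k/5 - 1/2.
Degrees (0,0,4) ⇒ d ≤ 5.
Solving with deg f ≤ 5: f(k) = k*(2*k**4 - 2*k**2 - 3*k - 2)/10.
Get s_k = R·t_k = k*(-2*k**4 + 2*k**2 + 3*k + 2) with R(k) = B(k−1)f(k)/C(k) = k*(2*k**4 - 2*k**2 - 3*k - 2)/(10*k**4 + 20*k**3 + 14*k**2 - 2*k - 5).
Δs = -10*k**4 - 20*k**3 - 14*k**2 + 2*k + 5, as required.
Σ_(k=2)^n t_k = s_(n+1) − s_(2) = (-2*n**5 - 10*n**4 - 18*n**3 - 11*n**2 + 4*n + 5) − (-32), i.e. -2*n**5 - 10*n**4 - 18*n**3 - 11*n**2 + 4*n + 37.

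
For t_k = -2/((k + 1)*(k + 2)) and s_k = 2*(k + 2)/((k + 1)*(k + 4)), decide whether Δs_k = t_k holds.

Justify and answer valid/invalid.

Invalid: residual 8*(k + 3)/(k**4 + 12*k**3 + 49*k**2 + 78*k + 40) ≠ 0.

s_(k+1) = 2*(k + 3)/((k + 2)*(k + 5))
s_(k+1) − s_k = 2*(-k**2 - 5*k - 8)/(k**4 + 12*k**3 + 49*k**2 + 78*k + 40)
(s_(k+1) − s_k) − t_k = 8*(k + 3)/(k**4 + 12*k**3 + 49*k**2 + 78*k + 40)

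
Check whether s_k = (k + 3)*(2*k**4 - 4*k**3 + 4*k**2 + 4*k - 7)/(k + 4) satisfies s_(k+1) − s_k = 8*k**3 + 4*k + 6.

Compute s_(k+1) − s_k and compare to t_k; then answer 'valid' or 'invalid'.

Invalid: residual (-6*k**4 - 36*k**3 - 18*k - 31)/(k**2 + 9*k + 20) ≠ 0.

s_(k+1) = (2*k**5 + 12*k**4 + 20*k**3 + 24*k**2 + 31*k - 4)/(k + 5)
s_(k+1) − s_k = (8*k**5 + 66*k**4 + 128*k**3 + 42*k**2 + 116*k + 89)/(k**2 + 9*k + 20)
(s_(k+1) − s_k) − t_k = (-6*k**4 - 36*k**3 - 18*k - 31)/(k**2 + 9*k + 20)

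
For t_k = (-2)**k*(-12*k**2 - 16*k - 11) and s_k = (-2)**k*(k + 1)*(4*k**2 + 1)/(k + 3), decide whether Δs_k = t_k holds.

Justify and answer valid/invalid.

Invalid: residual 2*(-2)**k*(12*k**3 + 56*k**2 + 59*k + 34)/(k**2 + 7*k + 12) ≠ 0.

s_(k+1) = (-2)**(k + 1)*(k + 2)*(4*(k + 1)**2 + 1)/(k + 4)
s_(k+1) − s_k = (-2)**k*(-12*k**4 - 76*k**3 - 155*k**2 - 151*k - 64)/(k**2 + 7*k + 12)
(s_(k+1) − s_k) − t_k = 2*(-2)**k*(12*k**3 + 56*k**2 + 59*k + 34)/(k**2 + 7*k + 12)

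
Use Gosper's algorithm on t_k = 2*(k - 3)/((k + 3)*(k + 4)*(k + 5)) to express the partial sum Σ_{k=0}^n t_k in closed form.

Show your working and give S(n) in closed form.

S(n) = 2*(-n - 1)/(n**2 + 9*n + 20)

r(k) = (k - 2)*(k + 3)/((k - 3)*(k + 6)) after simplifying.
A = k + 3, B = k + 6, C = k - 3.
Set up (k + 3)·f(k+1) − (k + 5)·f(k) − (k - 3) = 0.
d = 2 from the (1,1,1) case.
Match coefficients ⇒ f(k) = -k.
Certificate R = B(k−1)f/C = -k*(k + 5)/(k - 3) gives s_k = -2*k/((k + 3)*(k + 4)).
Verify: 2*(k - 3)/(k**3 + 12*k**2 + 47*k + 60) matches t_k.
Telescope: S(n) = s_(n+1) − s_(0) = 2*(-n - 1)/(n**2 + 9*n + 20) − (0) = 2*(-n - 1)/(n**2 + 9*n + 20).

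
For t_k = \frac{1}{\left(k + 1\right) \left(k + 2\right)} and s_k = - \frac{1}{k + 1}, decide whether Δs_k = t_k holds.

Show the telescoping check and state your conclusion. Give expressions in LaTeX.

Valid — Δs_k = t_k.

s_(k+1) = -1/(k + 2)
s_(k+1) − s_k = 1/((k + 1)*(k + 2))
(s_(k+1) − s_k) − t_k = 0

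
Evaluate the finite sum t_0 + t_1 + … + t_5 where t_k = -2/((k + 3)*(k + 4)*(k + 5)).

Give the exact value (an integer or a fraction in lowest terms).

r(k) = (k + 3)/(k + 6) after simplifying.
Normal form (A,B,C) = (k + 3, k + 6, 1).
Key eq: (k + 3)·f(k+1) = (k + 5)·f(k) + (1).
deg f ≤ 2 (via 1,1,0).
Coefficient equations give f(k) = k*(k + 7)/24.
Then R = B(k−1)f/C = k*(k + 5)*(k + 7)/24, so s_k = R(k)·t_k = k*(-k - 7)/(12*(k + 3)*(k + 4)).
s_(k+1) − s_k = -2/(k**3 + 12*k**2 + 47*k + 60) = t_k.
Sum = s_(6) − s_(0); s_(6) = -13/180, s_(0) = 0 ⇒ -13/180.

Σ = -13/180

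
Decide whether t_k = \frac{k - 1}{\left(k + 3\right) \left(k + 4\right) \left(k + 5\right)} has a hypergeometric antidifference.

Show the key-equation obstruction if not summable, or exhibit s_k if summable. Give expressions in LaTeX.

Yes. s_k = \frac{k \left(k - 5\right)}{12 \left(k + 3\right) \left(k + 4\right)}.

t_(k+1)/t_k = k*(k + 3)/((k - 1)*(k + 6)).
Normal form (A,B,C) = (k + 3, k + 6, k - 1).
Set up (k + 3)·f(k+1) − (k + 5)·f(k) − (k - 1) = 0.
Degrees (1,1,1) ⇒ d ≤ 2.
A polynomial solution: f(k) = k*(k - 5)/12.
Then R = B(k−1)f/C = k*(k - 5)*(k + 5)/(12*(k - 1)), so s_k = R(k)·t_k = k*(k - 5)/(12*(k + 3)*(k + 4)).
Check: Δs_k = (k - 1)/(k**3 + 12*k**2 + 47*k + 60). ✓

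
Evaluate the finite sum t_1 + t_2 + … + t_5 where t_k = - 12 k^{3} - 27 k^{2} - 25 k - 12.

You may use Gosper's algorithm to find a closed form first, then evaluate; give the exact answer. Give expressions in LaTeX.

Σ = -4620

Ratio r(k) = (12*k**3 + 63*k**2 + 115*k + 76)/(12*k**3 + 27*k**2 + 25*k + 12).
Normal form (A,B,C) = (1, 1, k**3 + 9*k**2/4 + 25*k/12 + 1).
Solve (1)·f(k+1) − (1)·f(k) = k**3 + 9*k**2/4 + 25*k/12 + 1.
deg f ≤ 4 (via 0,0,3).
A polynomial solution: f(k) = k*(3*k**3 + 3*k**2 + 2*k + 4)/12.
Get s_k = R·t_k = k*(-3*k**3 - 3*k**2 - 2*k - 4) with R(k) = B(k−1)f(k)/C(k) = k*(3*k**3 + 3*k**2 + 2*k + 4)/(12*k**3 + 27*k**2 + 25*k + 12).
s_(k+1) − s_k = -12*k**3 - 27*k**2 - 25*k - 12 = t_k.
Evaluate s at k=6 and k=1: -4632 and -12; difference -4620.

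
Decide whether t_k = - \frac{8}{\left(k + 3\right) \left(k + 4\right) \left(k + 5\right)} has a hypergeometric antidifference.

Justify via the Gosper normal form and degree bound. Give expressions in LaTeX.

Yes. s_k = \frac{k \left(- k - 7\right)}{3 \left(k + 3\right) \left(k + 4\right)}.

Ratio r(k) = (k + 3)/(k + 6).
So A=k + 3 and B=k + 6, with C=1.
Set up (k + 3)·f(k+1) − (k + 5)·f(k) − (1) = 0.
Degrees (1,1,0) ⇒ d ≤ 2.
A polynomial solution: f(k) = k*(k + 7)/24.
Get s_k = R·t_k = k*(-k - 7)/(3*(k + 3)*(k + 4)) with R(k) = B(k−1)f(k)/C(k) = k*(k + 5)*(k + 7)/24.
s_(k+1) − s_k = -8/(k**3 + 12*k**2 + 47*k + 60) = t_k.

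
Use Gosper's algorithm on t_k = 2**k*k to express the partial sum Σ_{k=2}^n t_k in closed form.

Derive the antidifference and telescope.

S(n) = 2**(n + 1)*(n - 1)

Ratio r(k) = 2 + 2/k.
Take A(k)=2, B(k)=1, C(k)=k.
Key eq: (2)·f(k+1) = (1)·f(k) + (k).
From deg A=0, deg B=0, deg C=1: d=1.
Solving with deg f ≤ 1: f(k) = k - 2.
R(k) = B(k−1)·f(k)/C(k) = (k - 2)/k; s_k = R·t_k = 2**k*(k - 2).
Verify: 2**k*k matches t_k.
s_(n+1) = 2**(n + 1)*(n - 1) and s_(2) = 0, so S(n) = 2**(n + 1)*(n - 1).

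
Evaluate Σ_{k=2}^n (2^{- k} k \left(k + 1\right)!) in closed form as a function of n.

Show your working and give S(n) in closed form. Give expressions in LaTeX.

The ratio is (k + 1)*(k + 2)/(2*k).
Factor: A=k/2 + 1; B=1; C=k.
Key eq: (k/2 + 1)·f(k+1) = (1)·f(k) + (k).
d = 0 from the (1,0,1) case.
A polynomial solution: f(k) = 2.
Then R = B(k−1)f/C = 2/k, so s_k = R(k)·t_k = 2**(1 - k)*factorial(k + 1).
Verify: k*factorial(k + 1)/2**k matches t_k.
Telescope: S(n) = s_(n+1) − s_(2) = factorial(n + 2)/2**n − (3) = -3 + factorial(n + 2)/2**n.

S(n) = -3 + 2^{- n} \left(n + 2\right)!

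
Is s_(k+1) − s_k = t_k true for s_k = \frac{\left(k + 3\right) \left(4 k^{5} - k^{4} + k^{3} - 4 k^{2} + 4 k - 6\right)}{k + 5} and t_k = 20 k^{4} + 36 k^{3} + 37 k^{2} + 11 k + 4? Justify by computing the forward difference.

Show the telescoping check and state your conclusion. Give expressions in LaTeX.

s_(k+1) = (4*k**6 + 35*k**5 + 113*k**4 + 181*k**3 + 147*k**2 + 58*k - 8)/(k + 6)
s_(k+1) − s_k = (20*k**6 + 224*k**5 + 759*k**4 + 1066*k**3 + 835*k**2 + 264*k + 68)/(k**2 + 11*k + 30)
(s_(k+1) − s_k) − t_k = 2*(-16*k**5 - 137*k**4 - 216*k**3 - 200*k**2 - 55*k - 26)/(k**2 + 11*k + 30)

Invalid: residual \frac{2 \left(- 16 k^{5} - 137 k^{4} - 216 k^{3} - 200 k^{2} - 55 k - 26\right)}{k^{2} + 11 k + 30} ≠ 0.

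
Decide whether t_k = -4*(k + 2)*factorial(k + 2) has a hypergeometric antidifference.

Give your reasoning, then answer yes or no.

Compute t_(k+1)/t_k: get (k + 3)**2/(k + 2).
Gosper form: A/B · C(k+1)/C(k) with A=k + 3, B=1, C=k + 2.
Set up (k + 3)·f(k+1) − (1)·f(k) − (k + 2) = 0.
Degrees (1,0,1) ⇒ d ≤ 0.
Match coefficients ⇒ f(k) = 1.
So s_k = (B(k−1)f/C)·t_k = (1/(k + 2))·t_k = -4*factorial(k + 2).
Δs = -4*(k + 2)*factorial(k + 2), as required.

Yes. s_k = -4*factorial(k + 2).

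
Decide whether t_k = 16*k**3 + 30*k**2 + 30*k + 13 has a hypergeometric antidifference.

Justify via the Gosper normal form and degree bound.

Yes. s_k = k*(4*k**3 + 2*k**2 + 4*k + 3).

The ratio is (16*k**3 + 78*k**2 + 138*k + 89)/(16*k**3 + 30*k**2 + 30*k + 13).
Take A(k)=1, B(k)=1, C(k)=k**3 + 15*k**2/8 + 15*k/8 + 13/16.
f must satisfy (1)·f(k+1) − (1)·f(k) = k**3 + 15*k**2/8 + 15*k/8 + 13/16.
From deg A=0, deg B=0, deg C=3: d=4.
Solving with deg f ≤ 4: f(k) = k*(4*k**3 + 2*k**2 + 4*k + 3)/16.
Get s_k = R·t_k = k*(4*k**3 + 2*k**2 + 4*k + 3) with R(k) = B(k−1)f(k)/C(k) = k*(4*k**3 + 2*k**2 + 4*k + 3)/(16*k**3 + 30*k**2 + 30*k + 13).
Δs = 16*k**3 + 30*k**2 + 30*k + 13, as required.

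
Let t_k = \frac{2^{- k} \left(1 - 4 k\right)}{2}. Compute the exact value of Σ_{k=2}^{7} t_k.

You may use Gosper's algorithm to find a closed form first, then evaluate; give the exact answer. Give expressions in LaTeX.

Σ = -669/256

Ratio r(k) = (4*k + 3)/(2*(4*k - 1)).
So A=1/2 and B=1, with C=k - 1/4.
Key eq: (1/2)·f(k+1) = (1)·f(k) + (k - 1/4).
Bound: deg f ≤ 1.
Solve for f: f(k) = -(4*k + 3)/2 (degree 1 ≤ 1).
Certificate R = B(k−1)f/C = -2*(4*k + 3)/(4*k - 1) gives s_k = (4*k + 3)/2**k.
s_(k+1) − s_k = (1 - 4*k)/(2*2**k) = t_k.
Sum = s_(8) − s_(2); s_(8) = 35/256, s_(2) = 11/4 ⇒ -669/256.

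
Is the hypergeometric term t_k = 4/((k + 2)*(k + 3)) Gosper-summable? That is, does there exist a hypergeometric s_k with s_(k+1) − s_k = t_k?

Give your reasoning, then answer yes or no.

Yes. s_k = 2*k/(k + 2).

t_(k+1)/t_k = (k + 2)/(k + 4).
Take A(k)=k + 2, B(k)=k + 4, C(k)=1.
f must satisfy (k + 2)·f(k+1) − (k + 3)·f(k) = 1.
deg f ≤ 1 (via 1,1,0).
A polynomial solution: f(k) = k/2.
So s_k = (B(k−1)f/C)·t_k = (k*(k + 3)/2)·t_k = 2*k/(k + 2).
Δs = 4/(k**2 + 5*k + 6), as required.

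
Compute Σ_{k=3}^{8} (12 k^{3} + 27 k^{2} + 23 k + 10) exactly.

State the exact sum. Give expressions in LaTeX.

Σ = 21636

r(k) = (12*k**3 + 63*k**2 + 113*k + 72)/(12*k**3 + 27*k**2 + 23*k + 10) after simplifying.
Factor: A=1; B=1; C=k**3 + 9*k**2/4 + 23*k/12 + 5/6.
f must satisfy (1)·f(k+1) − (1)·f(k) = k**3 + 9*k**2/4 + 23*k/12 + 5/6.
Degrees (0,0,3) ⇒ d ≤ 4.
Solving with deg f ≤ 4: f(k) = k*(3*k**3 + 3*k**2 + k + 3)/12.
So s_k = (B(k−1)f/C)·t_k = (k*(3*k**3 + 3*k**2 + k + 3)/((4*k + 5)*(3*k**2 + 3*k + 2)))·t_k = k*(3*k**3 + 3*k**2 + k + 3).
Δs = 12*k**3 + 27*k**2 + 23*k + 10, as required.
Σ_(k=3)^(8) t_k = s_(9) − s_(3) = 21978 − (342) = 21636.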